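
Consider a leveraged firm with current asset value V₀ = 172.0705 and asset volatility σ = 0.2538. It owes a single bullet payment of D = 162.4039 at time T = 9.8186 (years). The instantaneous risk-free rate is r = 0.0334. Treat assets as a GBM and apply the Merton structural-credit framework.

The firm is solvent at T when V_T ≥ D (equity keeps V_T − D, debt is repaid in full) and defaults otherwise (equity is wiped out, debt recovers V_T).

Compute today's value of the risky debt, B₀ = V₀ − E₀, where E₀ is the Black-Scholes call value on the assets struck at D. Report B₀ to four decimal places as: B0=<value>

B0=95.0433

d₁ = [ln(V₀/D) + (r + σ²/2)T] / (σ√T)
   = [ln(172.0705/162.4039) + (0.0334 + 0.5·0.2538²)·9.8186] / (0.2538·√9.8186)
   = [0.057818 + 0.644171] / 0.795273 = 0.882701
d₂ = d₁ − σ√T = 0.882701 − 0.795273 = 0.087428
N(d₁) = 0.811301,  N(d₂) = 0.534834,  e^(−rT) = 0.720405
E₀ = V₀·N(d₁) − D·e^(−rT)·N(d₂)
   = 172.0705·0.811301 − 162.4039·0.720405·0.534834 = 77.027176
B₀ = V₀ − E₀ = 172.0705 − 77.027176 = 95.043324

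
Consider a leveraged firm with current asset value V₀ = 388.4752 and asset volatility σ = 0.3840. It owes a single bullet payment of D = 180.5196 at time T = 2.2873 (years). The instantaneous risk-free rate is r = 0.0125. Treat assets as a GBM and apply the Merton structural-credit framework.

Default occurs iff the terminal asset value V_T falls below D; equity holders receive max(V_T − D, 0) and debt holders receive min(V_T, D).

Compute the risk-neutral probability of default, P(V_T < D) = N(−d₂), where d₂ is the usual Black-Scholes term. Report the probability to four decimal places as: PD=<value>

PD=0.1404

d₁ = [ln(V₀/D) + (r + σ²/2)T] / (σ√T)
   = [ln(388.4752/180.5196) + (0.0125 + 0.5·0.3840²)·2.2873] / (0.3840·√2.2873)
   = [0.766390 + 0.197229] / 0.580755 = 1.659253
d₂ = d₁ − σ√T = 1.659253 − 0.580755 = 1.078499
risk-neutral PD = N(−d₂) = N(-1.078499) = 0.140406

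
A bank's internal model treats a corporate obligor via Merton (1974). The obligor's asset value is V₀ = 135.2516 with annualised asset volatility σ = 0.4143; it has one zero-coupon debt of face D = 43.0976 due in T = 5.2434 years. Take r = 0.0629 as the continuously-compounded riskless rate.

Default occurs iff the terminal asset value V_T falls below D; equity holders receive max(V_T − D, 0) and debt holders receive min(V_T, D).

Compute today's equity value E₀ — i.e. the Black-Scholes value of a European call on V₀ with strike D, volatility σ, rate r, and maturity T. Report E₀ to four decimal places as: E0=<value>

E0=105.7291

d₁ = [ln(V₀/D) + (r + σ²/2)T] / (σ√T)
   = [ln(135.2516/43.0976) + (0.0629 + 0.5·0.4143²)·5.2434] / (0.4143·√5.2434)
   = [1.143669 + 0.779810] / 0.948684 = 2.027525
d₂ = d₁ − σ√T = 2.027525 − 0.948684 = 1.078841
N(d₁) = 0.978696,  N(d₂) = 0.859671,  e^(−rT) = 0.719060
E₀ = V₀·N(d₁) − D·e^(−rT)·N(d₂)
   = 135.2516·0.978696 − 43.0976·0.719060·0.859671 = 105.729142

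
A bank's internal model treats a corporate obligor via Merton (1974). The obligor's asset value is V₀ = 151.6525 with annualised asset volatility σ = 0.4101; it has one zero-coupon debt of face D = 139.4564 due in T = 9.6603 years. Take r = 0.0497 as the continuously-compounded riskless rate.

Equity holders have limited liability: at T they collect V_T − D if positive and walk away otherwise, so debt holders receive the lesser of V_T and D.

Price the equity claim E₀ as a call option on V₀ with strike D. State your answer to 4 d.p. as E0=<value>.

d₁ = [ln(V₀/D) + (r + σ²/2)T] / (σ√T)
   = [ln(151.6525/139.4564) + (0.0497 + 0.5·0.4101²)·9.6603] / (0.4101·√9.6603)
   = [0.083840 + 1.292461] / 1.274633 = 1.079763
d₂ = d₁ − σ√T = 1.079763 − 1.274633 = -0.194870
N(d₁) = 0.859876,  N(d₂) = 0.422747,  e^(−rT) = 0.618711
E₀ = V₀·N(d₁) − D·e^(−rT)·N(d₂)
   = 151.6525·0.859876 − 139.4564·0.618711·0.422747 = 93.926355

E0=93.9264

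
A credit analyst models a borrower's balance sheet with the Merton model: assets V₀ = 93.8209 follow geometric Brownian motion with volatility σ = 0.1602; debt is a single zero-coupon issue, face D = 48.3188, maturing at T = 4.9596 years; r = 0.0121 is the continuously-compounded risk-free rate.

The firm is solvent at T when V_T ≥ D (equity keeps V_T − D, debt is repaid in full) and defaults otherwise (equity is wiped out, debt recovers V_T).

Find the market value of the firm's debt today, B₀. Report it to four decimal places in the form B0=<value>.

d₁ = [ln(V₀/D) + (r + σ²/2)T] / (σ√T)
   = [ln(93.8209/48.3188) + (0.0121 + 0.5·0.1602²)·4.9596] / (0.1602·√4.9596)
   = [0.663567 + 0.123653] / 0.356768 = 2.206532
d₂ = d₁ − σ√T = 2.206532 − 0.356768 = 1.849764
N(d₁) = 0.986327,  N(d₂) = 0.967826,  e^(−rT) = 0.941754
E₀ = V₀·N(d₁) − D·e^(−rT)·N(d₂)
   = 93.8209·0.986327 − 48.3188·0.941754·0.967826 = 48.497676
B₀ = V₀ − E₀ = 93.8209 − 48.497676 = 45.323224

B0=45.3232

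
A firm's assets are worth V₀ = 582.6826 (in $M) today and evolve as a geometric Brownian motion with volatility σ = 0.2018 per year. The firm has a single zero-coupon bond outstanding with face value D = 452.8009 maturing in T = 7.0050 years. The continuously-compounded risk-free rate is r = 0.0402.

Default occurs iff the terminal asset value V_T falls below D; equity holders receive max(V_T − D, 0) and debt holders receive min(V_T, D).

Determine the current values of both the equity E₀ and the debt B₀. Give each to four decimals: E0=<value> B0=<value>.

d₁ = [ln(V₀/D) + (r + σ²/2)T] / (σ√T)
   = [ln(582.6826/452.8009) + (0.0402 + 0.5·0.2018²)·7.0050] / (0.2018·√7.0050)
   = [0.252190 + 0.424234] / 0.534103 = 1.266467
d₂ = d₁ − σ√T = 1.266467 − 0.534103 = 0.732364
N(d₁) = 0.897327,  N(d₂) = 0.768027,  e^(−rT) = 0.754575
E₀ = V₀·N(d₁) − D·e^(−rT)·N(d₂)
   = 582.6826·0.897327 − 452.8009·0.754575·0.768027 = 260.443548
B₀ = V₀ − E₀ = 582.6826 − 260.443548 = 322.239052

E0=260.4435 B0=322.2391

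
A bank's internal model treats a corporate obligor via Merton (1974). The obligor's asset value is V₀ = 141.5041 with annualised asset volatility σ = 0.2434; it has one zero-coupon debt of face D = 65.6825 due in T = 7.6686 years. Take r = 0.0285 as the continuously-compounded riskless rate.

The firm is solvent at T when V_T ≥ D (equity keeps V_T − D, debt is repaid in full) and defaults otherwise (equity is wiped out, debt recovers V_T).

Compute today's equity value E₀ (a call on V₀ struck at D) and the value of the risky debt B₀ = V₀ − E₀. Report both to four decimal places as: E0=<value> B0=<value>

d₁ = [ln(V₀/D) + (r + σ²/2)T] / (σ√T)
   = [ln(141.5041/65.6825) + (0.0285 + 0.5·0.2434²)·7.6686] / (0.2434·√7.6686)
   = [0.767496 + 0.445713] / 0.674029 = 1.799936
d₂ = d₁ − σ√T = 1.799936 − 0.674029 = 1.125906
N(d₁) = 0.964065,  N(d₂) = 0.869897,  e^(−rT) = 0.803679
E₀ = V₀·N(d₁) − D·e^(−rT)·N(d₂)
   = 141.5041·0.964065 − 65.6825·0.803679·0.869897 = 90.499243
B₀ = V₀ − E₀ = 141.5041 − 90.499243 = 51.004857

E0=90.4992 B0=51.0049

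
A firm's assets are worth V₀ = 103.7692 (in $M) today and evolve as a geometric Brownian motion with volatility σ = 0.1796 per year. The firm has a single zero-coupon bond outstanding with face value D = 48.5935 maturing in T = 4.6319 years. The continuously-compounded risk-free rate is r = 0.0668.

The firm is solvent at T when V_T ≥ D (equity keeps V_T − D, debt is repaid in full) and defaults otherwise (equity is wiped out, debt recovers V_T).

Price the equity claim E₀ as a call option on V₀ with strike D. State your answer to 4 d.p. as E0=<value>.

d₁ = [ln(V₀/D) + (r + σ²/2)T] / (σ√T)
   = [ln(103.7692/48.5935) + (0.0668 + 0.5·0.1796²)·4.6319] / (0.1796·√4.6319)
   = [0.758679 + 0.384115] / 0.386532 = 2.956528
d₂ = d₁ − σ√T = 2.956528 − 0.386532 = 2.569996
N(d₁) = 0.998444,  N(d₂) = 0.994915,  e^(−rT) = 0.733879
E₀ = V₀·N(d₁) − D·e^(−rT)·N(d₂)
   = 103.7692·0.998444 − 48.5935·0.733879·0.994915 = 68.127358

E0=68.1274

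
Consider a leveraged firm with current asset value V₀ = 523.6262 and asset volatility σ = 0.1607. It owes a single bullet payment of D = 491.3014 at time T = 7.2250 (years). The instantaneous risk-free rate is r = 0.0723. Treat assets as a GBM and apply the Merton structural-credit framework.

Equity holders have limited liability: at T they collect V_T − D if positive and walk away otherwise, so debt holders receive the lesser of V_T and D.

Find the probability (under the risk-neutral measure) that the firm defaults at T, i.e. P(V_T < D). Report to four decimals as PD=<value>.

PD=0.1270

d₁ = [ln(V₀/D) + (r + σ²/2)T] / (σ√T)
   = [ln(523.6262/491.3014) + (0.0723 + 0.5·0.1607²)·7.2250] / (0.1607·√7.2250)
   = [0.063720 + 0.615658] / 0.431951 = 1.572813
d₂ = d₁ − σ√T = 1.572813 − 0.431951 = 1.140862
risk-neutral PD = N(−d₂) = N(-1.140862) = 0.126964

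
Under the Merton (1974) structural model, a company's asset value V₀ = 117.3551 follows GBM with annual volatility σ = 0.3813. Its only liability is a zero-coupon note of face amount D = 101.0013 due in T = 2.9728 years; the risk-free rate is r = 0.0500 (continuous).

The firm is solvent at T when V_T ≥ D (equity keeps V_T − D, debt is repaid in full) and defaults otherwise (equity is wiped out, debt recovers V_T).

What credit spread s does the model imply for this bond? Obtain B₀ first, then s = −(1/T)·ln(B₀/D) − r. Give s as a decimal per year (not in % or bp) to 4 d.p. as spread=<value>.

d₁ = [ln(V₀/D) + (r + σ²/2)T] / (σ√T)
   = [ln(117.3551/101.0013) + (0.0500 + 0.5·0.3813²)·2.9728] / (0.3813·√2.9728)
   = [0.150071 + 0.364747] / 0.657430 = 0.783077
d₂ = d₁ − σ√T = 0.783077 − 0.657430 = 0.125646
N(d₁) = 0.783209,  N(d₂) = 0.549994,  e^(−rT) = 0.861879
E₀ = V₀·N(d₁) − D·e^(−rT)·N(d₂)
   = 117.3551·0.783209 − 101.0013·0.861879·0.549994 = 44.036065
B₀ = V₀ − E₀ = 117.3551 − 44.036065 = 73.319035
spread = −(1/T)·ln(B₀/D) − r = −(1/2.9728)·ln(73.319035/101.0013) − 0.0500 = 0.05774795

spread=0.0577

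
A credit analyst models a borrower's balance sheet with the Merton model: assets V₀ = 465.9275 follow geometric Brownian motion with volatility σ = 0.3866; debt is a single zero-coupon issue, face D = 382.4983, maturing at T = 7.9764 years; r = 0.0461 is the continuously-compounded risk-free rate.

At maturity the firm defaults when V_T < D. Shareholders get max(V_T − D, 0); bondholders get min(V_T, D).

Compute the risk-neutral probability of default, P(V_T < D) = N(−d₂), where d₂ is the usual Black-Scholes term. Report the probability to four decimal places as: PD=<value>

d₁ = [ln(V₀/D) + (r + σ²/2)T] / (σ√T)
   = [ln(465.9275/382.4983) + (0.0461 + 0.5·0.3866²)·7.9764] / (0.3866·√7.9764)
   = [0.197306 + 0.963787] / 1.091856 = 1.063412
d₂ = d₁ − σ√T = 1.063412 − 1.091856 = -0.028444
risk-neutral PD = N(−d₂) = N(0.028444) = 0.511346

PD=0.5113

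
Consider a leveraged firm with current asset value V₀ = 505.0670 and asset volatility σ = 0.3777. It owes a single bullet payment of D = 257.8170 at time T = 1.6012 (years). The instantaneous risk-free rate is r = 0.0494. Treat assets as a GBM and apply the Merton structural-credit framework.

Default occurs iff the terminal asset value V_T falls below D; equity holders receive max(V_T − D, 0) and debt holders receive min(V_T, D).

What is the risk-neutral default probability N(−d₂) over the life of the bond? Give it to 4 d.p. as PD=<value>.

PD=0.0912

d₁ = [ln(V₀/D) + (r + σ²/2)T] / (σ√T)
   = [ln(505.0670/257.8170) + (0.0494 + 0.5·0.3777²)·1.6012] / (0.3777·√1.6012)
   = [0.672441 + 0.193311] / 0.477936 = 1.811439
d₂ = d₁ − σ√T = 1.811439 − 0.477936 = 1.333503
risk-neutral PD = N(−d₂) = N(-1.333503) = 0.091183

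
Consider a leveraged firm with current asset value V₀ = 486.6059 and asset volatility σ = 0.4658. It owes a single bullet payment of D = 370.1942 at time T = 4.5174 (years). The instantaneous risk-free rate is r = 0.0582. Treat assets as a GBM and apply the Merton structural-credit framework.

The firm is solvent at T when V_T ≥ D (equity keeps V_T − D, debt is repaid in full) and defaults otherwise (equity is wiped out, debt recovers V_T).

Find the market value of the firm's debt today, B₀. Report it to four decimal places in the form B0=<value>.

B0=220.5633

d₁ = [ln(V₀/D) + (r + σ²/2)T] / (σ√T)
   = [ln(486.6059/370.1942) + (0.0582 + 0.5·0.4658²)·4.5174] / (0.4658·√4.5174)
   = [0.273427 + 0.752982] / 0.990020 = 1.036756
d₂ = d₁ − σ√T = 1.036756 − 0.990020 = 0.046737
N(d₁) = 0.850075,  N(d₂) = 0.518638,  e^(−rT) = 0.768809
E₀ = V₀·N(d₁) − D·e^(−rT)·N(d₂)
   = 486.6059·0.850075 − 370.1942·0.768809·0.518638 = 266.042648
B₀ = V₀ − E₀ = 486.6059 − 266.042648 = 220.563252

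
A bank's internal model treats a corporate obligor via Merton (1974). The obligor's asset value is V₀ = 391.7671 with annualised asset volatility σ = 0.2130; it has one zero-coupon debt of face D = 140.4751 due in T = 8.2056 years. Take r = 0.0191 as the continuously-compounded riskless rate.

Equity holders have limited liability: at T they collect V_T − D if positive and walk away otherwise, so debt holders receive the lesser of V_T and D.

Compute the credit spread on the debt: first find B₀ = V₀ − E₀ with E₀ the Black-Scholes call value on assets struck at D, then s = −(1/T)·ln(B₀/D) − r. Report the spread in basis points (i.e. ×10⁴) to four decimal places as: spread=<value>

d₁ = [ln(V₀/D) + (r + σ²/2)T] / (σ√T)
   = [ln(391.7671/140.4751) + (0.0191 + 0.5·0.2130²)·8.2056] / (0.2130·√8.2056)
   = [1.025637 + 0.342867] / 0.610147 = 2.242907
d₂ = d₁ − σ√T = 2.242907 − 0.610147 = 1.632760
N(d₁) = 0.987549,  N(d₂) = 0.948740,  e^(−rT) = 0.854937
E₀ = V₀·N(d₁) − D·e^(−rT)·N(d₂)
   = 391.7671·0.987549 − 140.4751·0.854937·0.948740 = 272.947792
B₀ = V₀ − E₀ = 391.7671 − 272.947792 = 118.819308
spread = −(1/T)·ln(B₀/D) − r = −(1/8.2056)·ln(118.819308/140.4751) − 0.0191 = 0.00130391
in basis points: 0.00130391 × 10⁴ = 13.0391 bp

spread=13.0391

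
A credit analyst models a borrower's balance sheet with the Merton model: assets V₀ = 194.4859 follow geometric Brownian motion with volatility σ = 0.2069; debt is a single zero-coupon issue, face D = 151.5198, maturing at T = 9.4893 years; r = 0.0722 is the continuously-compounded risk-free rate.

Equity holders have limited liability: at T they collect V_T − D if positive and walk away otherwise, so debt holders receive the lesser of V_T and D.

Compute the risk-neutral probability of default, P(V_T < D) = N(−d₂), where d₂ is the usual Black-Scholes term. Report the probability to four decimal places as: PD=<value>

PD=0.1255

d₁ = [ln(V₀/D) + (r + σ²/2)T] / (σ√T)
   = [ln(194.4859/151.5198) + (0.0722 + 0.5·0.2069²)·9.4893] / (0.2069·√9.4893)
   = [0.249643 + 0.888235] / 0.637349 = 1.785328
d₂ = d₁ − σ√T = 1.785328 − 0.637349 = 1.147979
risk-neutral PD = N(−d₂) = N(-1.147979) = 0.125489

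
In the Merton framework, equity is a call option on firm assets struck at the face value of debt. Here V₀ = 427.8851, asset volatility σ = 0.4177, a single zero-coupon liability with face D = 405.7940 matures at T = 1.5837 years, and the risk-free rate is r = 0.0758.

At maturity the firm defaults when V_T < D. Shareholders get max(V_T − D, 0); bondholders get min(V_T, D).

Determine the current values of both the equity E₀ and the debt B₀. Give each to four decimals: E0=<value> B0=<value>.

d₁ = [ln(V₀/D) + (r + σ²/2)T] / (σ√T)
   = [ln(427.8851/405.7940) + (0.0758 + 0.5·0.4177²)·1.5837] / (0.4177·√1.5837)
   = [0.053009 + 0.258201] / 0.525655 = 0.592042
d₂ = d₁ − σ√T = 0.592042 − 0.525655 = 0.066387
N(d₁) = 0.723089,  N(d₂) = 0.526465,  e^(−rT) = 0.886881
E₀ = V₀·N(d₁) − D·e^(−rT)·N(d₂)
   = 427.8851·0.723089 − 405.7940·0.886881·0.526465 = 119.928872
B₀ = V₀ − E₀ = 427.8851 − 119.928872 = 307.956228

E0=119.9289 B0=307.9562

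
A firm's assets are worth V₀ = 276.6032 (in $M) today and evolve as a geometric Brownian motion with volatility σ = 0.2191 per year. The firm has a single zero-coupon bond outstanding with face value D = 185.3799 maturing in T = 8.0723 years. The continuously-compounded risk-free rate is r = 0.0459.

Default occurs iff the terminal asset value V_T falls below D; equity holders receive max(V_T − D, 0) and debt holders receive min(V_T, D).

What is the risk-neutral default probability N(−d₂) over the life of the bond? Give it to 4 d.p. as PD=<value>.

d₁ = [ln(V₀/D) + (r + σ²/2)T] / (σ√T)
   = [ln(276.6032/185.3799) + (0.0459 + 0.5·0.2191²)·8.0723] / (0.2191·√8.0723)
   = [0.400177 + 0.564273] / 0.622502 = 1.549311
d₂ = d₁ − σ√T = 1.549311 − 0.622502 = 0.926809
risk-neutral PD = N(−d₂) = N(-0.926809) = 0.177013

PD=0.1770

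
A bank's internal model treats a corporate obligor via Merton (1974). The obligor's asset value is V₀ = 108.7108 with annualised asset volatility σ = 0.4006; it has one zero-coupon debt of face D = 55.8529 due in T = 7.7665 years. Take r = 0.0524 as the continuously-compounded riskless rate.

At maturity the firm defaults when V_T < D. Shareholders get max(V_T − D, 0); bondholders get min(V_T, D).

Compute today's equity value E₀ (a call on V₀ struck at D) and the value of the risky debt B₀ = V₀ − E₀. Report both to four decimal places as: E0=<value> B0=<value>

d₁ = [ln(V₀/D) + (r + σ²/2)T] / (σ√T)
   = [ln(108.7108/55.8529) + (0.0524 + 0.5·0.4006²)·7.7665] / (0.4006·√7.7665)
   = [0.665970 + 1.030150] / 1.116410 = 1.519263
d₂ = d₁ − σ√T = 1.519263 − 1.116410 = 0.402853
N(d₁) = 0.935652,  N(d₂) = 0.656472,  e^(−rT) = 0.665668
E₀ = V₀·N(d₁) − D·e^(−rT)·N(d₂)
   = 108.7108·0.935652 − 55.8529·0.665668·0.656472 = 77.308180
B₀ = V₀ − E₀ = 108.7108 − 77.308180 = 31.402620

E0=77.3082 B0=31.4026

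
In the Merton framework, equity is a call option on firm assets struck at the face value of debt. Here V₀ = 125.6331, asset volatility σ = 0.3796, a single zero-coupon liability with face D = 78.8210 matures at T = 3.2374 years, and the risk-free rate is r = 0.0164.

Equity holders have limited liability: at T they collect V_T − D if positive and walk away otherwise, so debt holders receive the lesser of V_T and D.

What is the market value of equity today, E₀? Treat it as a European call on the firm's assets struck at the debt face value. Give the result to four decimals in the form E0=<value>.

d₁ = [ln(V₀/D) + (r + σ²/2)T] / (σ√T)
   = [ln(125.6331/78.8210) + (0.0164 + 0.5·0.3796²)·3.2374] / (0.3796·√3.2374)
   = [0.466186 + 0.286342] / 0.683006 = 1.101789
d₂ = d₁ − σ√T = 1.101789 − 0.683006 = 0.418783
N(d₁) = 0.864723,  N(d₂) = 0.662313,  e^(−rT) = 0.948291
E₀ = V₀·N(d₁) − D·e^(−rT)·N(d₂)
   = 125.6331·0.864723 − 78.8210·0.948291·0.662313 = 59.133117

E0=59.1331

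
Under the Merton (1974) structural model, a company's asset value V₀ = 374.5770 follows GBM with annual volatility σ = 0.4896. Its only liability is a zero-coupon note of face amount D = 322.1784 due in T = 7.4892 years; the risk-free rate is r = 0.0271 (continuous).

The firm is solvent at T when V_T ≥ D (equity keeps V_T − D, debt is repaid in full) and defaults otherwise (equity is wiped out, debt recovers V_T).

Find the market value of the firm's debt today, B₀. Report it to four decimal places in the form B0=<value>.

B0=155.6646

d₁ = [ln(V₀/D) + (r + σ²/2)T] / (σ√T)
   = [ln(374.5770/322.1784) + (0.0271 + 0.5·0.4896²)·7.4892] / (0.4896·√7.4892)
   = [0.150692 + 1.100568] / 1.339859 = 0.933875
d₂ = d₁ − σ√T = 0.933875 − 1.339859 = -0.405984
N(d₁) = 0.824816,  N(d₂) = 0.342377,  e^(−rT) = 0.816313
E₀ = V₀·N(d₁) − D·e^(−rT)·N(d₂)
   = 374.5770·0.824816 − 322.1784·0.816313·0.342377 = 218.912375
B₀ = V₀ − E₀ = 374.5770 − 218.912375 = 155.664625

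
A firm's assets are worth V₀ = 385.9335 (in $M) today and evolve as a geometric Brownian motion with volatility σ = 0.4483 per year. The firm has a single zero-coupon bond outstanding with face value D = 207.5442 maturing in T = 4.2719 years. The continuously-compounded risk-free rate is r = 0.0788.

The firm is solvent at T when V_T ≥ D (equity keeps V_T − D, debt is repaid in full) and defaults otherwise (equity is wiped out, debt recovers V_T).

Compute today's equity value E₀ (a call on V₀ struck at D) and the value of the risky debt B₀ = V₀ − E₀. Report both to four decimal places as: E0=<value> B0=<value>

E0=253.9011 B0=132.0324

d₁ = [ln(V₀/D) + (r + σ²/2)T] / (σ√T)
   = [ln(385.9335/207.5442) + (0.0788 + 0.5·0.4483²)·4.2719] / (0.4483·√4.2719)
   = [0.620321 + 0.765894] / 0.926572 = 1.496067
d₂ = d₁ − σ√T = 1.496067 − 0.926572 = 0.569495
N(d₁) = 0.932682,  N(d₂) = 0.715490,  e^(−rT) = 0.714176
E₀ = V₀·N(d₁) − D·e^(−rT)·N(d₂)
   = 385.9335·0.932682 − 207.5442·0.714176·0.715490 = 253.901072
B₀ = V₀ − E₀ = 385.9335 − 253.901072 = 132.032428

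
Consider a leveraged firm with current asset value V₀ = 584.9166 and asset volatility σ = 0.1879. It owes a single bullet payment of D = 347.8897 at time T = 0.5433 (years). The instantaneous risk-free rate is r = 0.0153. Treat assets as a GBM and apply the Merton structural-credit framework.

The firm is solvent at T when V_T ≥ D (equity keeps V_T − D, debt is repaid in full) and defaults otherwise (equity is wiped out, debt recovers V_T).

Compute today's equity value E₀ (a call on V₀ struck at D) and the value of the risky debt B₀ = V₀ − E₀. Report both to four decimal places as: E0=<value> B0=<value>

d₁ = [ln(V₀/D) + (r + σ²/2)T] / (σ√T)
   = [ln(584.9166/347.8897) + (0.0153 + 0.5·0.1879²)·0.5433] / (0.1879·√0.5433)
   = [0.519584 + 0.017903] / 0.138499 = 3.880803
d₂ = d₁ − σ√T = 3.880803 − 0.138499 = 3.742304
N(d₁) = 0.999948,  N(d₂) = 0.999909,  e^(−rT) = 0.991722
E₀ = V₀·N(d₁) − D·e^(−rT)·N(d₂)
   = 584.9166·0.999948 − 347.8897·0.991722·0.999909 = 239.907750
B₀ = V₀ − E₀ = 584.9166 − 239.907750 = 345.008850

E0=239.9077 B0=345.0089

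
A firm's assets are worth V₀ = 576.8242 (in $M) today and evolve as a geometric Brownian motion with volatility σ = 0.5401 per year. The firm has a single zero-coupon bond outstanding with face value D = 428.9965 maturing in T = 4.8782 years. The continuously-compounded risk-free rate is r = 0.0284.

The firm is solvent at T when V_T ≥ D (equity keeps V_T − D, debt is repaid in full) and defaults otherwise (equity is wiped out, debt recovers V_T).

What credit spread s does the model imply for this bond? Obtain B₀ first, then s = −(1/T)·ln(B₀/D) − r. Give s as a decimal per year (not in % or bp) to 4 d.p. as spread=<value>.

d₁ = [ln(V₀/D) + (r + σ²/2)T] / (σ√T)
   = [ln(576.8242/428.9965) + (0.0284 + 0.5·0.5401²)·4.8782] / (0.5401·√4.8782)
   = [0.296089 + 0.850046] / 1.192900 = 0.960797
d₂ = d₁ − σ√T = 0.960797 − 1.192900 = -0.232103
N(d₁) = 0.831673,  N(d₂) = 0.408229,  e^(−rT) = 0.870628
E₀ = V₀·N(d₁) − D·e^(−rT)·N(d₂)
   = 576.8242·0.831673 − 428.9965·0.870628·0.408229 = 327.257027
B₀ = V₀ − E₀ = 576.8242 − 327.257027 = 249.567173
spread = −(1/T)·ln(B₀/D) − r = −(1/4.8782)·ln(249.567173/428.9965) − 0.0284 = 0.08264929

spread=0.0826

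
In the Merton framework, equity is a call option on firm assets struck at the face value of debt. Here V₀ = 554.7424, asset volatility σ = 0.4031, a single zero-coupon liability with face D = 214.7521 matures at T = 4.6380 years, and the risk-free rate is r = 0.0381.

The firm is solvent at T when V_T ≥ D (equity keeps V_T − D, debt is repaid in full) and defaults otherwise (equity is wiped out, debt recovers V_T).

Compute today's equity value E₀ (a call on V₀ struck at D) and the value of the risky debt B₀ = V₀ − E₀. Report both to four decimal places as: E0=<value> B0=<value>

d₁ = [ln(V₀/D) + (r + σ²/2)T] / (σ√T)
   = [ln(554.7424/214.7521) + (0.0381 + 0.5·0.4031²)·4.6380] / (0.4031·√4.6380)
   = [0.949020 + 0.553521] / 0.868117 = 1.730805
d₂ = d₁ − σ√T = 1.730805 − 0.868117 = 0.862688
N(d₁) = 0.958257,  N(d₂) = 0.805845,  e^(−rT) = 0.838025
E₀ = V₀·N(d₁) − D·e^(−rT)·N(d₂)
   = 554.7424·0.958257 − 214.7521·0.838025·0.805845 = 386.559592
B₀ = V₀ − E₀ = 554.7424 − 386.559592 = 168.182808

E0=386.5596 B0=168.1828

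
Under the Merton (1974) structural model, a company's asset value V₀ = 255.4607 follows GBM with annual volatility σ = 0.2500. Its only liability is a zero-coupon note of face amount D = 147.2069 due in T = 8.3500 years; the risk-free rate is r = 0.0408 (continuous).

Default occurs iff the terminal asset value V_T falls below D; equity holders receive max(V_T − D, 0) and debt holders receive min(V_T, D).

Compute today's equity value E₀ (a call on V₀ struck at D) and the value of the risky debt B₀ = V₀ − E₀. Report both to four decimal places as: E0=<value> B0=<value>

E0=156.6584 B0=98.8023

d₁ = [ln(V₀/D) + (r + σ²/2)T] / (σ√T)
   = [ln(255.4607/147.2069) + (0.0408 + 0.5·0.2500²)·8.3500] / (0.2500·√8.3500)
   = [0.551230 + 0.601618] / 0.722409 = 1.595837
d₂ = d₁ − σ√T = 1.595837 − 0.722409 = 0.873427
N(d₁) = 0.944737,  N(d₂) = 0.808785,  e^(−rT) = 0.711286
E₀ = V₀·N(d₁) − D·e^(−rT)·N(d₂)
   = 255.4607·0.944737 − 147.2069·0.711286·0.808785 = 156.658408
B₀ = V₀ − E₀ = 255.4607 − 156.658408 = 98.802292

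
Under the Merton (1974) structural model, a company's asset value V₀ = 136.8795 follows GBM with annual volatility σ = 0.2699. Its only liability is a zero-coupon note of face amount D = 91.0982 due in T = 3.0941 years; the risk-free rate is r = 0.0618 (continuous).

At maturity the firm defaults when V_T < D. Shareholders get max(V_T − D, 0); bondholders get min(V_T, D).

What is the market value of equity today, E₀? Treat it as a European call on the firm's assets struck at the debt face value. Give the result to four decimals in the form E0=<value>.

E0=63.9759

d₁ = [ln(V₀/D) + (r + σ²/2)T] / (σ√T)
   = [ln(136.8795/91.0982) + (0.0618 + 0.5·0.2699²)·3.0941] / (0.2699·√3.0941)
   = [0.407163 + 0.303912] / 0.474756 = 1.497770
d₂ = d₁ − σ√T = 1.497770 − 0.474756 = 1.023015
N(d₁) = 0.932904,  N(d₂) = 0.846850,  e^(−rT) = 0.825955
E₀ = V₀·N(d₁) − D·e^(−rT)·N(d₂)
   = 136.8795·0.932904 − 91.0982·0.825955·0.846850 = 63.975881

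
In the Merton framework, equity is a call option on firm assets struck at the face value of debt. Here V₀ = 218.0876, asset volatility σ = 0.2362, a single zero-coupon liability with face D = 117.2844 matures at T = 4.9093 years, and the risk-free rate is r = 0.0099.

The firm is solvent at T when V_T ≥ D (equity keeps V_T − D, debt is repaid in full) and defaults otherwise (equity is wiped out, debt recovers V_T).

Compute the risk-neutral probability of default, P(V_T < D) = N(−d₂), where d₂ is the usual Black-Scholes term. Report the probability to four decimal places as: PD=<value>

d₁ = [ln(V₀/D) + (r + σ²/2)T] / (σ√T)
   = [ln(218.0876/117.2844) + (0.0099 + 0.5·0.2362²)·4.9093] / (0.2362·√4.9093)
   = [0.620295 + 0.185548] / 0.523347 = 1.539788
d₂ = d₁ − σ√T = 1.539788 − 0.523347 = 1.016441
risk-neutral PD = N(−d₂) = N(-1.016441) = 0.154710

PD=0.1547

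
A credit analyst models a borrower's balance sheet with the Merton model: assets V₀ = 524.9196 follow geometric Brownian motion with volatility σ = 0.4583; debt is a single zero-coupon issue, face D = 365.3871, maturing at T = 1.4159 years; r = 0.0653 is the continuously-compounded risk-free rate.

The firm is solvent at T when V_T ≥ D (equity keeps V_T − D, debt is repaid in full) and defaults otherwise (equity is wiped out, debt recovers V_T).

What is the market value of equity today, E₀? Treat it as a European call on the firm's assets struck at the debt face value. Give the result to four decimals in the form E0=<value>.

E0=217.0473

d₁ = [ln(V₀/D) + (r + σ²/2)T] / (σ√T)
   = [ln(524.9196/365.3871) + (0.0653 + 0.5·0.4583²)·1.4159] / (0.4583·√1.4159)
   = [0.362288 + 0.241155] / 0.545338 = 1.106548
d₂ = d₁ − σ√T = 1.106548 − 0.545338 = 0.561209
N(d₁) = 0.865755,  N(d₂) = 0.712673,  e^(−rT) = 0.911687
E₀ = V₀·N(d₁) − D·e^(−rT)·N(d₂)
   = 524.9196·0.865755 − 365.3871·0.911687·0.712673 = 217.047298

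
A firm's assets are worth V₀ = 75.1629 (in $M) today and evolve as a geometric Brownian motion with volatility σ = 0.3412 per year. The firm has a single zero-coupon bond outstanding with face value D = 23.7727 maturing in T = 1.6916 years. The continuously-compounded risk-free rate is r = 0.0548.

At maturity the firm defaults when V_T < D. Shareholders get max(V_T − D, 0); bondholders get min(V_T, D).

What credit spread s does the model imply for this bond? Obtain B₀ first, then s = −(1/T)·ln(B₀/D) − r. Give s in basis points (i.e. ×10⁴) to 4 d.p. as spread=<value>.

spread=3.6078

d₁ = [ln(V₀/D) + (r + σ²/2)T] / (σ√T)
   = [ln(75.1629/23.7727) + (0.0548 + 0.5·0.3412²)·1.6916] / (0.3412·√1.6916)
   = [1.151120 + 0.191166] / 0.443770 = 3.024733
d₂ = d₁ − σ√T = 3.024733 − 0.443770 = 2.580963
N(d₁) = 0.998756,  N(d₂) = 0.995074,  e^(−rT) = 0.911467
E₀ = V₀·N(d₁) − D·e^(−rT)·N(d₂)
   = 75.1629·0.998756 − 23.7727·0.911467·0.995074 = 53.508084
B₀ = V₀ − E₀ = 75.1629 − 53.508084 = 21.654816
spread = −(1/T)·ln(B₀/D) − r = −(1/1.6916)·ln(21.654816/23.7727) − 0.0548 = 0.00036078
in basis points: 0.00036078 × 10⁴ = 3.6078 bp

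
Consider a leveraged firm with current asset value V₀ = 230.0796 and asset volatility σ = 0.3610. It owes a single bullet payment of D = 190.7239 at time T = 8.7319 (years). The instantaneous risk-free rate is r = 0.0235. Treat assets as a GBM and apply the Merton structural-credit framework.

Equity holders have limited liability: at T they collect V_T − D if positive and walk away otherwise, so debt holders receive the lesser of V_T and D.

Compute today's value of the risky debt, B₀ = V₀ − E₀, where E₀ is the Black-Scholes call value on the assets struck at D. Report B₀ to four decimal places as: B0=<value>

d₁ = [ln(V₀/D) + (r + σ²/2)T] / (σ√T)
   = [ln(230.0796/190.7239) + (0.0235 + 0.5·0.3610²)·8.7319] / (0.3610·√8.7319)
   = [0.187599 + 0.774175] / 1.066747 = 0.901594
d₂ = d₁ − σ√T = 0.901594 − 1.066747 = -0.165153
N(d₁) = 0.816364,  N(d₂) = 0.434412,  e^(−rT) = 0.814485
E₀ = V₀·N(d₁) − D·e^(−rT)·N(d₂)
   = 230.0796·0.816364 − 190.7239·0.814485·0.434412 = 120.346396
B₀ = V₀ − E₀ = 230.0796 − 120.346396 = 109.733204

B0=109.7332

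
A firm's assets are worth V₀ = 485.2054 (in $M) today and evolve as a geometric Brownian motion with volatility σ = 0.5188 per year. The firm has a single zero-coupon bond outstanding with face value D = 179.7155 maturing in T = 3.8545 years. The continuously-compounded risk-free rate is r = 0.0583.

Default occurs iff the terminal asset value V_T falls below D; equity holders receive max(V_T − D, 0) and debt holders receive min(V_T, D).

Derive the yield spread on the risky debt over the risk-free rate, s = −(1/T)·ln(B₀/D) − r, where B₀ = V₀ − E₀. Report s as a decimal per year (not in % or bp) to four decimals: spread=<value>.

spread=0.0265

d₁ = [ln(V₀/D) + (r + σ²/2)T] / (σ√T)
   = [ln(485.2054/179.7155) + (0.0583 + 0.5·0.5188²)·3.8545] / (0.5188·√3.8545)
   = [0.993197 + 0.743443] / 1.018554 = 1.705006
d₂ = d₁ − σ√T = 1.705006 − 1.018554 = 0.686452
N(d₁) = 0.955903,  N(d₂) = 0.753786,  e^(−rT) = 0.798742
E₀ = V₀·N(d₁) − D·e^(−rT)·N(d₂)
   = 485.2054·0.955903 − 179.7155·0.798742·0.753786 = 355.606270
B₀ = V₀ − E₀ = 485.2054 − 355.606270 = 129.599130
spread = −(1/T)·ln(B₀/D) − r = −(1/3.8545)·ln(129.599130/179.7155) − 0.0583 = 0.02651748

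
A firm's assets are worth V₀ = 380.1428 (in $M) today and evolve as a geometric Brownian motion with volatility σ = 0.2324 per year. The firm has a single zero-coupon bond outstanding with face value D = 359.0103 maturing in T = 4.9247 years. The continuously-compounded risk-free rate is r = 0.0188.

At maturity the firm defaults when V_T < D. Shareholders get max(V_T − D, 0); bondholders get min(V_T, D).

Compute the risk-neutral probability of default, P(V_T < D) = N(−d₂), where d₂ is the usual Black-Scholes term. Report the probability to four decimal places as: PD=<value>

PD=0.4870

d₁ = [ln(V₀/D) + (r + σ²/2)T] / (σ√T)
   = [ln(380.1428/359.0103) + (0.0188 + 0.5·0.2324²)·4.9247] / (0.2324·√4.9247)
   = [0.057196 + 0.225575] / 0.515734 = 0.548289
d₂ = d₁ − σ√T = 0.548289 − 0.515734 = 0.032554
risk-neutral PD = N(−d₂) = N(-0.032554) = 0.487015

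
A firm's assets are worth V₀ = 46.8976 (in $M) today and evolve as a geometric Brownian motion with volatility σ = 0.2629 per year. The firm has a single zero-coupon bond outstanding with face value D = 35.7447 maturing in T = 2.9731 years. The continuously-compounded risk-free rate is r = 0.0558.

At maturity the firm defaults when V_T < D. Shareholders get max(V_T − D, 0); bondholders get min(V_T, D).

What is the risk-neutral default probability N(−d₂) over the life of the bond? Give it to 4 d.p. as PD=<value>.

PD=0.2301

d₁ = [ln(V₀/D) + (r + σ²/2)T] / (σ√T)
   = [ln(46.8976/35.7447) + (0.0558 + 0.5·0.2629²)·2.9731] / (0.2629·√2.9731)
   = [0.271564 + 0.268644] / 0.453310 = 1.191698
d₂ = d₁ − σ√T = 1.191698 − 0.453310 = 0.738388
risk-neutral PD = N(−d₂) = N(-0.738388) = 0.230140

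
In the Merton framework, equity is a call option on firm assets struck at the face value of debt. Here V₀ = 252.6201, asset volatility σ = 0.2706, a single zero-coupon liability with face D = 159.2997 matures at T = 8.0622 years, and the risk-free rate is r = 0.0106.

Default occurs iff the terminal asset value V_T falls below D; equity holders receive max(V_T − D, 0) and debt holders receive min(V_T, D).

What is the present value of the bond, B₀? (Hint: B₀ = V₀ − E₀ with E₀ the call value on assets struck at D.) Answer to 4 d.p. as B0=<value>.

B0=126.3992

d₁ = [ln(V₀/D) + (r + σ²/2)T] / (σ√T)
   = [ln(252.6201/159.2997) + (0.0106 + 0.5·0.2706²)·8.0622] / (0.2706·√8.0622)
   = [0.461099 + 0.380634] / 0.768342 = 1.095519
d₂ = d₁ − σ√T = 1.095519 − 0.768342 = 0.327177
N(d₁) = 0.863355,  N(d₂) = 0.628233,  e^(−rT) = 0.918090
E₀ = V₀·N(d₁) − D·e^(−rT)·N(d₂)
   = 252.6201·0.863355 − 159.2997·0.918090·0.628233 = 126.220869
B₀ = V₀ − E₀ = 252.6201 − 126.220869 = 126.399231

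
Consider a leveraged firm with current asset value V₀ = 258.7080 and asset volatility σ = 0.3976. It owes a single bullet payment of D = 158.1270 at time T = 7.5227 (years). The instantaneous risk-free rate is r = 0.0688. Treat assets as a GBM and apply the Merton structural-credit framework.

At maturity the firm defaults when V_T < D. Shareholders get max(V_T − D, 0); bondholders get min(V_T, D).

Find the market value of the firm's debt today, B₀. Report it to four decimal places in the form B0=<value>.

B0=79.3630

d₁ = [ln(V₀/D) + (r + σ²/2)T] / (σ√T)
   = [ln(258.7080/158.1270) + (0.0688 + 0.5·0.3976²)·7.5227] / (0.3976·√7.5227)
   = [0.492302 + 1.112178] / 1.090519 = 1.471299
d₂ = d₁ − σ√T = 1.471299 − 1.090519 = 0.380780
N(d₁) = 0.929395,  N(d₂) = 0.648317,  e^(−rT) = 0.595972
E₀ = V₀·N(d₁) − D·e^(−rT)·N(d₂)
   = 258.7080·0.929395 − 158.1270·0.595972·0.648317 = 179.345004
B₀ = V₀ − E₀ = 258.7080 − 179.345004 = 79.362996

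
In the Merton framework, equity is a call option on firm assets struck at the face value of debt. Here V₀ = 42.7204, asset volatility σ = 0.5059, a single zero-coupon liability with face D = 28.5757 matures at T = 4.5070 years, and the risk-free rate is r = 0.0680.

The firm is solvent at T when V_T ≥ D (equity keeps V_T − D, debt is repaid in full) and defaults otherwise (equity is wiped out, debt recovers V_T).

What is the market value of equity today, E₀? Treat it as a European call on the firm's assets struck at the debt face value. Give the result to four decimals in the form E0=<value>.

E0=26.2339

d₁ = [ln(V₀/D) + (r + σ²/2)T] / (σ√T)
   = [ln(42.7204/28.5757) + (0.0680 + 0.5·0.5059²)·4.5070] / (0.5059·√4.5070)
   = [0.402120 + 0.883225] / 1.074010 = 1.196771
d₂ = d₁ − σ√T = 1.196771 − 1.074010 = 0.122761
N(d₁) = 0.884302,  N(d₂) = 0.548852,  e^(−rT) = 0.736036
E₀ = V₀·N(d₁) − D·e^(−rT)·N(d₂)
   = 42.7204·0.884302 − 28.5757·0.736036·0.548852 = 26.233879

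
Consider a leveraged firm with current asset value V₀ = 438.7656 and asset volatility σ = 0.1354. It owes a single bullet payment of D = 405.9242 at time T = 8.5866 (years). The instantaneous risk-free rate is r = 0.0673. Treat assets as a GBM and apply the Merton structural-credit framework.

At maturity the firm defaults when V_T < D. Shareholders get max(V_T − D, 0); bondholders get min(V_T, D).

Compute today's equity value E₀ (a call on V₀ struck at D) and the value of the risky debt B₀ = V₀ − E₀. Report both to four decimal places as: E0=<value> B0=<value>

E0=213.5416 B0=225.2240

d₁ = [ln(V₀/D) + (r + σ²/2)T] / (σ√T)
   = [ln(438.7656/405.9242) + (0.0673 + 0.5·0.1354²)·8.5866] / (0.1354·√8.5866)
   = [0.077799 + 0.656588] / 0.396761 = 1.850954
d₂ = d₁ − σ√T = 1.850954 − 0.396761 = 1.454193
N(d₁) = 0.967912,  N(d₂) = 0.927054,  e^(−rT) = 0.561088
E₀ = V₀·N(d₁) − D·e^(−rT)·N(d₂)
   = 438.7656·0.967912 − 405.9242·0.561088·0.927054 = 213.541616
B₀ = V₀ − E₀ = 438.7656 − 213.541616 = 225.223984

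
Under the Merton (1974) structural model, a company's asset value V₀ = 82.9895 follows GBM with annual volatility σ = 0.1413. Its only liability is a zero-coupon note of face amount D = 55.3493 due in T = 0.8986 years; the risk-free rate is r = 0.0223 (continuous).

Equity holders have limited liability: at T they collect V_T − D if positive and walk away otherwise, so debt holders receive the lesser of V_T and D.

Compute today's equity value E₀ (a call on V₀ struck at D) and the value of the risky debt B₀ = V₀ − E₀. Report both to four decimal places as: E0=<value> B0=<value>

d₁ = [ln(V₀/D) + (r + σ²/2)T] / (σ√T)
   = [ln(82.9895/55.3493) + (0.0223 + 0.5·0.1413²)·0.8986] / (0.1413·√0.8986)
   = [0.405050 + 0.029009] / 0.133945 = 3.240588
d₂ = d₁ − σ√T = 3.240588 − 0.133945 = 3.106644
N(d₁) = 0.999404,  N(d₂) = 0.999054,  e^(−rT) = 0.980161
E₀ = V₀·N(d₁) − D·e^(−rT)·N(d₂)
   = 82.9895·0.999404 − 55.3493·0.980161·0.999054 = 28.740125
B₀ = V₀ − E₀ = 82.9895 − 28.740125 = 54.249375

E0=28.7401 B0=54.2494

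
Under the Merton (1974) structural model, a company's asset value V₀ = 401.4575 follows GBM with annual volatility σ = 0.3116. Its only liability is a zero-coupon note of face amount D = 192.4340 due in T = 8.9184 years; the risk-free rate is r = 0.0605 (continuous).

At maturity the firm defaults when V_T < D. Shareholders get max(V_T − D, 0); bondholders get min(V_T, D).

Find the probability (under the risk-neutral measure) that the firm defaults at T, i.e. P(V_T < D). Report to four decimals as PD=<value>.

d₁ = [ln(V₀/D) + (r + σ²/2)T] / (σ√T)
   = [ln(401.4575/192.4340) + (0.0605 + 0.5·0.3116²)·8.9184] / (0.3116·√8.9184)
   = [0.735348 + 0.972527] / 0.930553 = 1.835335
d₂ = d₁ − σ√T = 1.835335 − 0.930553 = 0.904782
risk-neutral PD = N(−d₂) = N(-0.904782) = 0.182790

PD=0.1828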